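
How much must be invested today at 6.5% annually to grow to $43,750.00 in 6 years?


Formula: PV = FV / (1 + r)^n
Substituting: PV = $43,750.00 / (1 + 0.065)^6
Discount factor: (1.065)^6 = 1.459142
PV = $43,750.00 / 1.459142 = $29,983.37

$29,983.37


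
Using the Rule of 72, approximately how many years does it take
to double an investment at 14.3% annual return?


Formula: Years ≈ 72 / r
Substituting: Years ≈ 72 / 14.3
Years ≈ 5.0

5.0 years


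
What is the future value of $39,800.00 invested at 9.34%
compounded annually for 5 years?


Formula: FV = P * (1 + r)^n
Substituting: FV = $39,800.00 * (1 + 0.0934)^5
Growth factor: (1.0934)^5 = 1.562771
FV = $39,800.00 * 1.562771 = $62,198.29

$62,198.29


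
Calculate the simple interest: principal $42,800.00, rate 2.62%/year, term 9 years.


Formula: I = P * r * t
Substituting: I = $42,800.00 * 0.0262 * 9
Step: I = $42,800.00 * 0.2358
I = $10,092.24

$10,092.24


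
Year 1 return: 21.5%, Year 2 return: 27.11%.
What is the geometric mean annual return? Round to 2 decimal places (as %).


Formula: Geometric mean = ((1+r1)*(1+r2))^(1/2) - 1
Product: (1 + 0.215) * (1 + 0.2711) = 1.215 * 1.2711 = 1.544387
Square root: 1.544387^0.5 = 1.242733
Geometric mean = 1.242733 - 1 = 0.242733
As percentage: 24.27%

24.27%


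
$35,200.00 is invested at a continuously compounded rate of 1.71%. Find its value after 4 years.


Formula: FV = P * e^(r*t)
Exponent: r*t = 0.0171 * 4 = 0.0684
e^(0.0684) = 1.070794
FV = $35,200.00 * 1.070794 = $37,691.93

$37,691.93


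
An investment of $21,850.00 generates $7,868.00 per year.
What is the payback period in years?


Formula: Payback = investment / annual cash flow
Substituting: Payback = $21,850.00 / $7,868.00
Payback = 2.7771 years

2.7771 years


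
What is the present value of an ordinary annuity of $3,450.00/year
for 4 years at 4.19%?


Formula: PV = PMT * (1 - (1+r)^(-n)) / r
Discount factor: (1 + 0.0419)^(-4) = 0.848586
Bracket: 1 - 0.848586 = 0.151414
PV = $3,450.00 * 0.151414 / 0.0419 = $12,467.26

$12,467.26


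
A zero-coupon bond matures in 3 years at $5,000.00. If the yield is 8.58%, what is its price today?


Formula: Price = FV / (1 + r)^n
Substituting: Price = $5,000.00 / (1 + 0.0858)^3
Discount factor: (1.0858)^3 = 1.280117
Price = $5,000.00 / 1.280117 = $3,905.89

$3,905.89


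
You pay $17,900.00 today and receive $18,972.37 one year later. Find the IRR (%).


Formula: IRR = C1/C0 - 1
Substituting: IRR = $18,972.37 / $17,900.00 - 1
Ratio: 1.059909 - 1 = 0.059909
IRR = 5.9909%

5.9909%


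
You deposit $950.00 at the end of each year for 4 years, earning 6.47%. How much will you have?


Formula: FV = PMT * ((1+r)^n - 1) / r
Growth factor: (1 + 0.0647)^4 = 1.285017
Numerator: 1.285017 - 1 = 0.285017
FV = $950.00 * 0.285017 / 0.0647 = $4,184.95

$4,184.95


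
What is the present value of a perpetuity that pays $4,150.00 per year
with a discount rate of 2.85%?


Formula: PV = C / r
Substituting: PV = $4,150.00 / 0.0285
PV = $145,614.04

$145,614.04


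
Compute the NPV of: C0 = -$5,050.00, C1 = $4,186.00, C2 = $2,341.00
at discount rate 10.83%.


Formula: NPV = C0 + C1/(1+r) + C2/(1+r)^2
Discount C1: $4,186.00 / (1 + 0.1083) = $3,776.96
Discount C2: $2,341.00 / (1 + 0.1083)^2 = $1,905.84
NPV = -$5,050.00 + $3,776.96 + $1,905.84 = $632.80

$632.80


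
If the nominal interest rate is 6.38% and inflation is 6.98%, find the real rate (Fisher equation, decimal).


Formula: (1 + r_real) = (1 + r_nom) / (1 + inflation)
Substituting: (1 + r_real) = 1.0638 / 1.0698
(1 + r_real) = 0.994391
r_real = 0.994391 - 1 = -0.005609

-0.005609


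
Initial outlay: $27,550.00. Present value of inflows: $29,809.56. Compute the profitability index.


Formula: PI = PV(cash flows) / initial investment
Substituting: PI = $29,809.56 / $27,550.00
PI = 1.082

1.082


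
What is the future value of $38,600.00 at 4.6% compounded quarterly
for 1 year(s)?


Formula: FV = P * (1 + r/m)^(m*t)
Period rate: r/m = 0.046 / 4 = 0.0115
Total periods: m*t = 4 * 1 = 4
Growth factor: (1 + 0.0115)^4 = 1.0468
FV = $38,600.00 * 1.0468 = $40,406.46

$40,406.46


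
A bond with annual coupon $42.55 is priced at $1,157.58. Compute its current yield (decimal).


Formula: Current yield = annual coupon / price
Substituting: CY = $42.55 / $1,157.58
CY = 0.036758

0.036758


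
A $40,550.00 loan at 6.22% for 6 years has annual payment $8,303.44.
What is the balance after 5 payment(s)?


Formula: Balance = PV*(1+r)^k - PMT*((1+r)^k - 1)/r
Growth: (1 + 0.0622)^5 = 1.352171
Accumulated factor: ((1+r)^k - 1)/r = 5.661907
Balance = $40,550.00 * 1.352171 - $8,303.44 * 5.661907
Balance = $7,817.22

$7,817.22


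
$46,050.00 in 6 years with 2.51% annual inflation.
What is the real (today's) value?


Formula: Real value = nominal / (1 + inflation)^years
Price level: (1 + 0.0251)^6 = 1.160372
Real value = $46,050.00 / 1.160372 = $39,685.53

$39,685.53


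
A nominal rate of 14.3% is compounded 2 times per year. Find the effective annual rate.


Formula: EAR = (1 + r/m)^m - 1
Period rate: r/m = 0.143 / 2 = 0.0715
Compounding: (1 + 0.0715)^2 = 1.148112
EAR = 1.148112 - 1 = 0.148112

0.148112


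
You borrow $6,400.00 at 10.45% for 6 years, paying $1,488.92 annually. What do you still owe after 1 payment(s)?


Formula: Balance = PV*(1+r)^k - PMT*((1+r)^k - 1)/r
Growth: (1 + 0.1045)^1 = 1.1045
Accumulated factor: ((1+r)^k - 1)/r = 1.0
Balance = $6,400.00 * 1.1045 - $1,488.92 * 1.0
Balance = $5,579.88

$5,579.88


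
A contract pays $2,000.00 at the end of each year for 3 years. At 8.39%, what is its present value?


Formula: PV = PMT * (1 - (1+r)^(-n)) / r
Discount factor: (1 + 0.0839)^(-3) = 0.785294
Bracket: 1 - 0.785294 = 0.214706
PV = $2,000.00 * 0.214706 / 0.0839 = $5,118.14

$5,118.14


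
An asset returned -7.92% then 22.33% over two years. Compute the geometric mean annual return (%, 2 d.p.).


Formula: Geometric mean = ((1+r1)*(1+r2))^(1/2) - 1
Product: (1 + -0.0792) * (1 + 0.2233) = 0.9208 * 1.2233 = 1.126415
Square root: 1.126415^0.5 = 1.061327
Geometric mean = 1.061327 - 1 = 0.061327
As percentage: 6.13%

6.13%


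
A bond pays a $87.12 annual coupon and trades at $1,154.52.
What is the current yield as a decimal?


Formula: Current yield = annual coupon / price
Substituting: CY = $87.12 / $1,154.52
CY = 0.07546

0.07546


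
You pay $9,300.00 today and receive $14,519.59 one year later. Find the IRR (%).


Formula: IRR = C1/C0 - 1
Substituting: IRR = $14,519.59 / $9,300.00 - 1
Ratio: 1.561246 - 1 = 0.561246
IRR = 56.1246%

56.1246%


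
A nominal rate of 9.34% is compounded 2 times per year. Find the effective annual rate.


Formula: EAR = (1 + r/m)^m - 1
Period rate: r/m = 0.0934 / 2 = 0.0467
Compounding: (1 + 0.0467)^2 = 1.095581
EAR = 1.095581 - 1 = 0.095581

0.095581


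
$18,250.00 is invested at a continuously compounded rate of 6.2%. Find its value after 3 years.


Formula: FV = P * e^(r*t)
Exponent: r*t = 0.062 * 3 = 0.186
e^(0.186) = 1.204422
FV = $18,250.00 * 1.204422 = $21,980.71

$21,980.71


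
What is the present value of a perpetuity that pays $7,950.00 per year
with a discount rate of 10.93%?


Formula: PV = C / r
Substituting: PV = $7,950.00 / 0.1093
PV = $72,735.59

$72,735.59


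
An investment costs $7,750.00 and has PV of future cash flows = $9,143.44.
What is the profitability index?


Formula: PI = PV(cash flows) / initial investment
Substituting: PI = $9,143.44 / $7,750.00
PI = 1.1798

1.1798


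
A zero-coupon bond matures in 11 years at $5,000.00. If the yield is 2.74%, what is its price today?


Formula: Price = FV / (1 + r)^n
Substituting: Price = $5,000.00 / (1 + 0.0274)^11
Discount factor: (1.0274)^11 = 1.346279
Price = $5,000.00 / 1.346279 = $3,713.94

$3,713.94


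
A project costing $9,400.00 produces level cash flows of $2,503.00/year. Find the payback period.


Formula: Payback = investment / annual cash flow
Substituting: Payback = $9,400.00 / $2,503.00
Payback = 3.7555 years

3.7555 years


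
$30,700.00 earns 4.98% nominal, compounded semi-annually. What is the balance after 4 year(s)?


Formula: FV = P * (1 + r/m)^(m*t)
Period rate: r/m = 0.0498 / 2 = 0.0249
Total periods: m*t = 2 * 4 = 8
Growth factor: (1 + 0.0249)^8 = 1.217452
FV = $30,700.00 * 1.217452 = $37,375.78

$37,375.78


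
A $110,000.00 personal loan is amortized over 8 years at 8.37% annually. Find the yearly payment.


Formula: PMT = PV * r / (1 - (1+r)^(-n))
Denominator: 1 - (1 + 0.0837)^(-8) = 0.474313
Numerator: $110,000.00 * 0.0837 = 9207.0
PMT = 9207.0 / 0.474313 = $19,411.24

$19,411.24


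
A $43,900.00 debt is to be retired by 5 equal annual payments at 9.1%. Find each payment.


Formula: PMT = PV * r / (1 - (1+r)^(-n))
Denominator: 1 - (1 + 0.091)^(-5) = 0.353042
Numerator: $43,900.00 * 0.091 = 3994.9
PMT = 3994.9 / 0.353042 = $11,315.66

$11,315.66


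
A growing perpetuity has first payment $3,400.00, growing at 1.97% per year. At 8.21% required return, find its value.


Formula: PV = C / (r - g)
Spread: r - g = 0.0821 - 0.0197 = 0.0624
Substituting: PV = $3,400.00 / 0.0624
PV = $54,487.18

$54,487.18


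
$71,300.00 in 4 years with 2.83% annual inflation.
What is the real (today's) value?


Formula: Real value = nominal / (1 + inflation)^years
Price level: (1 + 0.0283)^4 = 1.118097
Real value = $71,300.00 / 1.118097 = $63,769.09

$63,769.09


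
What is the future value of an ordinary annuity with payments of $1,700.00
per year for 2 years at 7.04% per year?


Formula: FV = PMT * ((1+r)^n - 1) / r
Growth factor: (1 + 0.0704)^2 = 1.145756
Numerator: 1.145756 - 1 = 0.145756
FV = $1,700.00 * 0.145756 / 0.0704 = $3,519.68

$3,519.68


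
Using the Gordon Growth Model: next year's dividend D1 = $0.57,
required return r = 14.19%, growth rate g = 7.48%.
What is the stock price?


Formula: P = D1 / (r - g)
Spread: r - g = 0.1419 - 0.0748 = 0.0671
Substituting: P = $0.57 / 0.0671
P = $8.49

$8.49


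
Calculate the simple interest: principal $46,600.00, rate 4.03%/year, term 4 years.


Formula: I = P * r * t
Substituting: I = $46,600.00 * 0.0403 * 4
Step: I = $46,600.00 * 0.1612
I = $7,511.92

$7,511.92


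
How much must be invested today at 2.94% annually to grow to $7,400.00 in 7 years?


Formula: PV = FV / (1 + r)^n
Substituting: PV = $7,400.00 / (1 + 0.0294)^7
Discount factor: (1.0294)^7 = 1.224868
PV = $7,400.00 / 1.224868 = $6,041.47

$6,041.47


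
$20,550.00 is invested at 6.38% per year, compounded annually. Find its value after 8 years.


Formula: FV = P * (1 + r)^n
Substituting: FV = $20,550.00 * (1 + 0.0638)^8
Growth factor: (1.0638)^8 = 1.640136
FV = $20,550.00 * 1.640136 = $33,704.80

$33,704.80


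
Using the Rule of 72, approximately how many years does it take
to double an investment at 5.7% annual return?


Formula: Years ≈ 72 / r
Substituting: Years ≈ 72 / 5.7
Years ≈ 12.6

12.6 years


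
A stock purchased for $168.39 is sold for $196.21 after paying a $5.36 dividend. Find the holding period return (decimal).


Formula: HPR = (P1 - P0 + D) / P0
Gain: $196.21 - $168.39 + $5.36 = $33.18
HPR = $33.18 / $168.39 = 0.197

0.197


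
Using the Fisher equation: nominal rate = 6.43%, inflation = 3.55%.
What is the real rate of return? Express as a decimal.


Formula: (1 + r_real) = (1 + r_nom) / (1 + inflation)
Substituting: (1 + r_real) = 1.0643 / 1.0355
(1 + r_real) = 1.027813
r_real = 1.027813 - 1 = 0.027813

0.027813


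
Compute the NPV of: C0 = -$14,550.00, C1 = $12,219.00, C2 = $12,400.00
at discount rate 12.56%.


Formula: NPV = C0 + C1/(1+r) + C2/(1+r)^2
Discount C1: $12,219.00 / (1 + 0.1256) = $10,855.54
Discount C2: $12,400.00 / (1 + 0.1256)^2 = $9,787.09
NPV = -$14,550.00 + $10,855.54 + $9,787.09 = $6,092.63

$6,092.63


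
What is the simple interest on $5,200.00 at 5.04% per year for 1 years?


Formula: I = P * r * t
Substituting: I = $5,200.00 * 0.0504 * 1
Step: I = $5,200.00 * 0.0504
I = $262.08

$262.08


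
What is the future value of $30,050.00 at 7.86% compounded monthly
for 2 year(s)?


Formula: FV = P * (1 + r/m)^(m*t)
Period rate: r/m = 0.0786 / 12 = 0.00655
Total periods: m*t = 12 * 2 = 24
Growth factor: (1 + 0.00655)^24 = 1.16963
FV = $30,050.00 * 1.16963 = $35,147.38

$35,147.38


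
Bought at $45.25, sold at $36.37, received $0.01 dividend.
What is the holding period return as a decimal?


Formula: HPR = (P1 - P0 + D) / P0
Gain: $36.37 - $45.25 + $0.01 = -$8.87
HPR = -$8.87 / $45.25 = -0.196

-0.196


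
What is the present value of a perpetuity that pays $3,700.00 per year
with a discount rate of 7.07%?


Formula: PV = C / r
Substituting: PV = $3,700.00 / 0.0707
PV = $52,333.80

$52,333.80


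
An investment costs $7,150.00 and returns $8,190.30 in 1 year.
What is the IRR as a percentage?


Formula: IRR = C1/C0 - 1
Substituting: IRR = $8,190.30 / $7,150.00 - 1
Ratio: 1.145497 - 1 = 0.145497
IRR = 14.5497%

14.5497%


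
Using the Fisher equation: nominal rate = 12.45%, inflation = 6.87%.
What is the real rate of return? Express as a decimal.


Formula: (1 + r_real) = (1 + r_nom) / (1 + inflation)
Substituting: (1 + r_real) = 1.1245 / 1.0687
(1 + r_real) = 1.052213
r_real = 1.052213 - 1 = 0.052213

0.052213


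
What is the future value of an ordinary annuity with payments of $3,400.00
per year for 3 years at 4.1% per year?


Formula: FV = PMT * ((1+r)^n - 1) / r
Growth factor: (1 + 0.041)^3 = 1.128112
Numerator: 1.128112 - 1 = 0.128112
FV = $3,400.00 * 0.128112 / 0.041 = $10,623.92

$10,623.92


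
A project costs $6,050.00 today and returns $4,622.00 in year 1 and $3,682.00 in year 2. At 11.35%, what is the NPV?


Formula: NPV = C0 + C1/(1+r) + C2/(1+r)^2
Discount C1: $4,622.00 / (1 + 0.1135) = $4,150.88
Discount C2: $3,682.00 / (1 + 0.1135)^2 = $2,969.64
NPV = -$6,050.00 + $4,150.88 + $2,969.64 = $1,070.51

$1,070.51


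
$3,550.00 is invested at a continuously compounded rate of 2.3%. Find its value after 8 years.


Formula: FV = P * e^(r*t)
Exponent: r*t = 0.023 * 8 = 0.184
e^(0.184) = 1.202016
FV = $3,550.00 * 1.202016 = $4,267.16

$4,267.16


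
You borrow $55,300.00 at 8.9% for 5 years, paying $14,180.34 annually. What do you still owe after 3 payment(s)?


Formula: Balance = PV*(1+r)^k - PMT*((1+r)^k - 1)/r
Growth: (1 + 0.089)^3 = 1.291468
Accumulated factor: ((1+r)^k - 1)/r = 3.274921
Balance = $55,300.00 * 1.291468 - $14,180.34 * 3.274921
Balance = $24,978.69

$24,978.69


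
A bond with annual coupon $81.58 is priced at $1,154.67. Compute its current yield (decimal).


Formula: Current yield = annual coupon / price
Substituting: CY = $81.58 / $1,154.67
CY = 0.070652

0.070652


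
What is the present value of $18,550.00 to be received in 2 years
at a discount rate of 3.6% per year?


Formula: PV = FV / (1 + r)^n
Substituting: PV = $18,550.00 / (1 + 0.036)^2
Discount factor: (1.036)^2 = 1.073296
PV = $18,550.00 / 1.073296 = $17,283.21

$17,283.21


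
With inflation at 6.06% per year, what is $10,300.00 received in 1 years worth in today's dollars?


Formula: Real value = nominal / (1 + inflation)^years
Price level: (1 + 0.0606)^1 = 1.0606
Real value = $10,300.00 / 1.0606 = $9,711.48

$9,711.48


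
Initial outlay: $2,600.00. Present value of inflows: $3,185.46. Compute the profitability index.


Formula: PI = PV(cash flows) / initial investment
Substituting: PI = $3,185.46 / $2,600.00
PI = 1.2252

1.2252


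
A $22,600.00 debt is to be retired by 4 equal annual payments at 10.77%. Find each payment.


Formula: PMT = PV * r / (1 - (1+r)^(-n))
Denominator: 1 - (1 + 0.1077)^(-4) = 0.335781
Numerator: $22,600.00 * 0.1077 = 2434.02
PMT = 2434.02 / 0.335781 = $7,248.83

$7,248.83


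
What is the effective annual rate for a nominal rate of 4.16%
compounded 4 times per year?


Formula: EAR = (1 + r/m)^m - 1
Period rate: r/m = 0.0416 / 4 = 0.0104
Compounding: (1 + 0.0104)^4 = 1.042253
EAR = 1.042253 - 1 = 0.042253

0.042253


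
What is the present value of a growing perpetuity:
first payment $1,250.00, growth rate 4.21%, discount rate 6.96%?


Formula: PV = C / (r - g)
Spread: r - g = 0.0696 - 0.0421 = 0.0275
Substituting: PV = $1,250.00 / 0.0275
PV = $45,454.55

$45,454.55


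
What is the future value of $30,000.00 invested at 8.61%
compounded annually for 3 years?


Formula: FV = P * (1 + r)^n
Substituting: FV = $30,000.00 * (1 + 0.0861)^3
Growth factor: (1.0861)^3 = 1.281178
FV = $30,000.00 * 1.281178 = $38,435.34

$38,435.34


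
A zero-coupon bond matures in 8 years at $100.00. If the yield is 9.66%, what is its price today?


Formula: Price = FV / (1 + r)^n
Substituting: Price = $100.00 / (1 + 0.0966)^8
Discount factor: (1.0966)^8 = 2.091154
Price = $100.00 / 2.091154 = $47.82

$47.82


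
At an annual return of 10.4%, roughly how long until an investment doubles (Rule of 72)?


Formula: Years ≈ 72 / r
Substituting: Years ≈ 72 / 10.4
Years ≈ 6.9

6.9 years


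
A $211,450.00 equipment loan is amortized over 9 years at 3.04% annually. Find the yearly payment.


Formula: PMT = PV * r / (1 - (1+r)^(-n))
Denominator: 1 - (1 + 0.0304)^(-9) = 0.236257
Numerator: $211,450.00 * 0.0304 = 6428.08
PMT = 6428.08 / 0.236257 = $27,208.02

$27,208.02


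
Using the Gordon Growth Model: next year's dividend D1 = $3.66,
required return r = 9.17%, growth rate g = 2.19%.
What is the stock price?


Formula: P = D1 / (r - g)
Spread: r - g = 0.0917 - 0.0219 = 0.0698
Substituting: P = $3.66 / 0.0698
P = $52.44

$52.44


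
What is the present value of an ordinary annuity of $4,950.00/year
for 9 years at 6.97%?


Formula: PV = PMT * (1 - (1+r)^(-n)) / r
Discount factor: (1 + 0.0697)^(-9) = 0.545308
Bracket: 1 - 0.545308 = 0.454692
PV = $4,950.00 * 0.454692 / 0.0697 = $32,291.60

$32,291.60


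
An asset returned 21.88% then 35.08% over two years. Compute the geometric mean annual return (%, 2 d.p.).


Formula: Geometric mean = ((1+r1)*(1+r2))^(1/2) - 1
Product: (1 + 0.2188) * (1 + 0.3508) = 1.2188 * 1.3508 = 1.646355
Square root: 1.646355^0.5 = 1.283104
Geometric mean = 1.283104 - 1 = 0.283104
As percentage: 28.31%

28.31%


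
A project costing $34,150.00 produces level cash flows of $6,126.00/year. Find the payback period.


Formula: Payback = investment / annual cash flow
Substituting: Payback = $34,150.00 / $6,126.00
Payback = 5.5746 years

5.5746 years


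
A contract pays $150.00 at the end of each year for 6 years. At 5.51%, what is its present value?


Formula: PV = PMT * (1 - (1+r)^(-n)) / r
Discount factor: (1 + 0.0551)^(-6) = 0.724834
Bracket: 1 - 0.724834 = 0.275166
PV = $150.00 * 0.275166 / 0.0551 = $749.09

$749.09


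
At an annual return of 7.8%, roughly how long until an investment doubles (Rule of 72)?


Formula: Years ≈ 72 / r
Substituting: Years ≈ 72 / 7.8
Years ≈ 9.2

9.2 years


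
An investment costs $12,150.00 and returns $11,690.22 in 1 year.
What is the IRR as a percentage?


Formula: IRR = C1/C0 - 1
Substituting: IRR = $11,690.22 / $12,150.00 - 1
Ratio: 0.962158 - 1 = -0.037842
IRR = -3.7842%

-3.7842%


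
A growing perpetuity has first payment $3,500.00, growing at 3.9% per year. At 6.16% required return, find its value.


Formula: PV = C / (r - g)
Spread: r - g = 0.0616 - 0.039 = 0.0226
Substituting: PV = $3,500.00 / 0.0226
PV = $154,867.26

$154,867.26


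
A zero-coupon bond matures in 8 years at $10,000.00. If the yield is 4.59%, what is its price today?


Formula: Price = FV / (1 + r)^n
Substituting: Price = $10,000.00 / (1 + 0.0459)^8
Discount factor: (1.0459)^8 = 1.431928
Price = $10,000.00 / 1.431928 = $6,983.59

$6,983.59


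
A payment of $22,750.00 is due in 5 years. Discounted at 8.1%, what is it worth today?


Formula: PV = FV / (1 + r)^n
Substituting: PV = $22,750.00 / (1 + 0.081)^5
Discount factor: (1.081)^5 = 1.476143
PV = $22,750.00 / 1.476143 = $15,411.78

$15,411.78


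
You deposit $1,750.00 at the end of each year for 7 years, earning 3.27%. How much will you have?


Formula: FV = PMT * ((1+r)^n - 1) / r
Growth factor: (1 + 0.0327)^7 = 1.25262
Numerator: 1.25262 - 1 = 0.25262
FV = $1,750.00 * 0.25262 / 0.0327 = $13,519.40

$13,519.40


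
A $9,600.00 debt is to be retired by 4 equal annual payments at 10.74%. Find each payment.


Formula: PMT = PV * r / (1 - (1+r)^(-n))
Denominator: 1 - (1 + 0.1074)^(-4) = 0.335061
Numerator: $9,600.00 * 0.1074 = 1031.04
PMT = 1031.04 / 0.335061 = $3,077.17

$3,077.17


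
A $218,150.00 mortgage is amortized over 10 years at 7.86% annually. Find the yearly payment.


Formula: PMT = PV * r / (1 - (1+r)^(-n))
Denominator: 1 - (1 + 0.0786)^(-10) = 0.530759
Numerator: $218,150.00 * 0.0786 = 17146.59
PMT = 17146.59 / 0.530759 = $32,305.78

$32,305.78


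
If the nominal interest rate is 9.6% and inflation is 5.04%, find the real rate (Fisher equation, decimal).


Formula: (1 + r_real) = (1 + r_nom) / (1 + inflation)
Substituting: (1 + r_real) = 1.096 / 1.0504
(1 + r_real) = 1.043412
r_real = 1.043412 - 1 = 0.043412

0.043412


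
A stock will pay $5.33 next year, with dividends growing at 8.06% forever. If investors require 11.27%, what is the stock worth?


Formula: P = D1 / (r - g)
Spread: r - g = 0.1127 - 0.0806 = 0.0321
Substituting: P = $5.33 / 0.0321
P = $166.04

$166.04


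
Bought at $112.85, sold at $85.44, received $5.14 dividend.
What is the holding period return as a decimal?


Formula: HPR = (P1 - P0 + D) / P0
Gain: $85.44 - $112.85 + $5.14 = -$22.27
HPR = -$22.27 / $112.85 = -0.1973

-0.1973


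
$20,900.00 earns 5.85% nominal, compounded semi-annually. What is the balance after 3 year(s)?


Formula: FV = P * (1 + r/m)^(m*t)
Period rate: r/m = 0.0585 / 2 = 0.02925
Total periods: m*t = 2 * 3 = 6
Growth factor: (1 + 0.02925)^6 = 1.188845
FV = $20,900.00 * 1.188845 = $24,846.86

$24,846.86


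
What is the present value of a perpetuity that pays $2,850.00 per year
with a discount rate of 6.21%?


Formula: PV = C / r
Substituting: PV = $2,850.00 / 0.0621
PV = $45,893.72

$45,893.72


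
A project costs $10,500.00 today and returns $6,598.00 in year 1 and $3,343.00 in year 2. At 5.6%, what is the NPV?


Formula: NPV = C0 + C1/(1+r) + C2/(1+r)^2
Discount C1: $6,598.00 / (1 + 0.056) = $6,248.11
Discount C2: $3,343.00 / (1 + 0.056)^2 = $2,997.84
NPV = -$10,500.00 + $6,248.11 + $2,997.84 = -$1,254.05

-$1,254.05


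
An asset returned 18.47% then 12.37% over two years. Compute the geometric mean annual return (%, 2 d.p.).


Formula: Geometric mean = ((1+r1)*(1+r2))^(1/2) - 1
Product: (1 + 0.1847) * (1 + 0.1237) = 1.1847 * 1.1237 = 1.331247
Square root: 1.331247^0.5 = 1.153797
Geometric mean = 1.153797 - 1 = 0.153797
As percentage: 15.38%

15.38%


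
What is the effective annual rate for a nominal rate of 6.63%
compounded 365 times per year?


Formula: EAR = (1 + r/m)^m - 1
Period rate: r/m = 0.0663 / 365 = 0.000182
Compounding: (1 + 0.000182)^365 = 1.068541
EAR = 1.068541 - 1 = 0.068541

0.068541


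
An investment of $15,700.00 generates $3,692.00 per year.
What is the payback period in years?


Formula: Payback = investment / annual cash flow
Substituting: Payback = $15,700.00 / $3,692.00
Payback = 4.2524 years

4.2524 years


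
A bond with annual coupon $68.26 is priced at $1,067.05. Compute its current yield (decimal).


Formula: Current yield = annual coupon / price
Substituting: CY = $68.26 / $1,067.05
CY = 0.063971

0.063971


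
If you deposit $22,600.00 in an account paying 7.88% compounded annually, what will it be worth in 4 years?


Formula: FV = P * (1 + r)^n
Substituting: FV = $22,600.00 * (1 + 0.0788)^4
Growth factor: (1.0788)^4 = 1.354452
FV = $22,600.00 * 1.354452 = $30,610.62

$30,610.62


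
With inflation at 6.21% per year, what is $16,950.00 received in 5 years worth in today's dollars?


Formula: Real value = nominal / (1 + inflation)^years
Price level: (1 + 0.0621)^5 = 1.351534
Real value = $16,950.00 / 1.351534 = $12,541.30

$12,541.30


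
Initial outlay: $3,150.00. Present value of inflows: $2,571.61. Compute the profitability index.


Formula: PI = PV(cash flows) / initial investment
Substituting: PI = $2,571.61 / $3,150.00
PI = 0.8164

0.8164


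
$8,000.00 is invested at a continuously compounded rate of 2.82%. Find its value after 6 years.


Formula: FV = P * e^(r*t)
Exponent: r*t = 0.0282 * 6 = 0.1692
e^(0.1692) = 1.184357
FV = $8,000.00 * 1.184357 = $9,474.86

$9,474.86


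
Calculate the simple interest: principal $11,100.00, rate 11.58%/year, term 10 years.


Formula: I = P * r * t
Substituting: I = $11,100.00 * 0.1158 * 10
Step: I = $11,100.00 * 1.158
I = $12,853.80

$12,853.80


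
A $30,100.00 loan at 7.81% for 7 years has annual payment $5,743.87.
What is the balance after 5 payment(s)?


Formula: Balance = PV*(1+r)^k - PMT*((1+r)^k - 1)/r
Growth: (1 + 0.0781)^5 = 1.456449
Accumulated factor: ((1+r)^k - 1)/r = 5.844415
Balance = $30,100.00 * 1.456449 - $5,743.87 * 5.844415
Balance = $10,269.55

$10,269.55


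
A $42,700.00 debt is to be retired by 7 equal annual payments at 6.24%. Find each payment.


Formula: PMT = PV * r / (1 - (1+r)^(-n))
Denominator: 1 - (1 + 0.0624)^(-7) = 0.345389
Numerator: $42,700.00 * 0.0624 = 2664.48
PMT = 2664.48 / 0.345389 = $7,714.44

$7,714.44


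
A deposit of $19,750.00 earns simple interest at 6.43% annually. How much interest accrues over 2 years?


Formula: I = P * r * t
Substituting: I = $19,750.00 * 0.0643 * 2
Step: I = $19,750.00 * 0.1286
I = $2,539.85

$2,539.85


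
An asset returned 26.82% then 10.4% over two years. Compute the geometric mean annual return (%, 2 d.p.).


Formula: Geometric mean = ((1+r1)*(1+r2))^(1/2) - 1
Product: (1 + 0.2682) * (1 + 0.104) = 1.2682 * 1.104 = 1.400093
Square root: 1.400093^0.5 = 1.183255
Geometric mean = 1.183255 - 1 = 0.183255
As percentage: 18.33%

18.33%


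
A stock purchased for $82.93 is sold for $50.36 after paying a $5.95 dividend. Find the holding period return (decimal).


Formula: HPR = (P1 - P0 + D) / P0
Gain: $50.36 - $82.93 + $5.95 = -$26.62
HPR = -$26.62 / $82.93 = -0.321

-0.321


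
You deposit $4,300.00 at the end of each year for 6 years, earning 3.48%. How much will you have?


Formula: FV = PMT * ((1+r)^n - 1) / r
Growth factor: (1 + 0.0348)^6 = 1.227831
Numerator: 1.227831 - 1 = 0.227831
FV = $4,300.00 * 0.227831 / 0.0348 = $28,151.51

$28,151.51


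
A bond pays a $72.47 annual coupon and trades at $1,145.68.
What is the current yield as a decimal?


Formula: Current yield = annual coupon / price
Substituting: CY = $72.47 / $1,145.68
CY = 0.063255

0.063255


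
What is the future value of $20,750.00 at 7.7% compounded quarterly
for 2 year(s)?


Formula: FV = P * (1 + r/m)^(m*t)
Period rate: r/m = 0.077 / 4 = 0.01925
Total periods: m*t = 4 * 2 = 8
Growth factor: (1 + 0.01925)^8 = 1.164785
FV = $20,750.00 * 1.164785 = $24,169.29

$24,169.29


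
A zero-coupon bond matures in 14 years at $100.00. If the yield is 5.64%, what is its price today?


Formula: Price = FV / (1 + r)^n
Substituting: Price = $100.00 / (1 + 0.0564)^14
Discount factor: (1.0564)^14 = 2.155746
Price = $100.00 / 2.155746 = $46.39

$46.39


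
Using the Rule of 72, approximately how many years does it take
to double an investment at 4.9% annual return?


Formula: Years ≈ 72 / r
Substituting: Years ≈ 72 / 4.9
Years ≈ 14.7

14.7 years


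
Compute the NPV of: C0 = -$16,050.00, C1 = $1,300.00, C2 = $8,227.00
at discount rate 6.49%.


Formula: NPV = C0 + C1/(1+r) + C2/(1+r)^2
Discount C1: $1,300.00 / (1 + 0.0649) = $1,220.77
Discount C2: $8,227.00 / (1 + 0.0649)^2 = $7,254.77
NPV = -$16,050.00 + $1,220.77 + $7,254.77 = -$7,574.45

-$7,574.45


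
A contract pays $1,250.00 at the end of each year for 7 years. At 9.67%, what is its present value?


Formula: PV = PMT * (1 - (1+r)^(-n)) / r
Discount factor: (1 + 0.0967)^(-7) = 0.524065
Bracket: 1 - 0.524065 = 0.475935
PV = $1,250.00 * 0.475935 / 0.0967 = $6,152.21

$6,152.21


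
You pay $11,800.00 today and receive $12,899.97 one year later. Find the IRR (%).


Formula: IRR = C1/C0 - 1
Substituting: IRR = $12,899.97 / $11,800.00 - 1
Ratio: 1.093218 - 1 = 0.093218
IRR = 9.3218%

9.3218%


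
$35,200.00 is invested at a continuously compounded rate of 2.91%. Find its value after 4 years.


Formula: FV = P * e^(r*t)
Exponent: r*t = 0.0291 * 4 = 0.1164
e^(0.1164) = 1.123445
FV = $35,200.00 * 1.123445 = $39,545.27

$39,545.27


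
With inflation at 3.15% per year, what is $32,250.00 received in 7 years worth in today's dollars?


Formula: Real value = nominal / (1 + inflation)^years
Price level: (1 + 0.0315)^7 = 1.242466
Real value = $32,250.00 / 1.242466 = $25,956.44

$25,956.44


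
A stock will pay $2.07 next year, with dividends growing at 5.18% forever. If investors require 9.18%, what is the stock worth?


Formula: P = D1 / (r - g)
Spread: r - g = 0.0918 - 0.0518 = 0.04
Substituting: P = $2.07 / 0.04
P = $51.75

$51.75


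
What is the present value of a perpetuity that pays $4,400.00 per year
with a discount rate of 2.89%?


Formula: PV = C / r
Substituting: PV = $4,400.00 / 0.0289
PV = $152,249.13

$152,249.13


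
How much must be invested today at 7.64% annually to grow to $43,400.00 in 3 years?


Formula: PV = FV / (1 + r)^n
Substituting: PV = $43,400.00 / (1 + 0.0764)^3
Discount factor: (1.0764)^3 = 1.247157
PV = $43,400.00 / 1.247157 = $34,799.15

$34,799.15


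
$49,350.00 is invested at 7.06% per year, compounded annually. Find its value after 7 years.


Formula: FV = P * (1 + r)^n
Substituting: FV = $49,350.00 * (1 + 0.0706)^7
Growth factor: (1.0706)^7 = 1.612095
FV = $49,350.00 * 1.612095 = $79,556.90

$79,556.90


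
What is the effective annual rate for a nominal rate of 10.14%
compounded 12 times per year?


Formula: EAR = (1 + r/m)^m - 1
Period rate: r/m = 0.1014 / 12 = 0.00845
Compounding: (1 + 0.00845)^12 = 1.106248
EAR = 1.106248 - 1 = 0.106248

0.106248


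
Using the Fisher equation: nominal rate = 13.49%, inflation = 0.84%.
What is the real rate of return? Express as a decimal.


Formula: (1 + r_real) = (1 + r_nom) / (1 + inflation)
Substituting: (1 + r_real) = 1.1349 / 1.0084
(1 + r_real) = 1.125446
r_real = 1.125446 - 1 = 0.125446

0.125446


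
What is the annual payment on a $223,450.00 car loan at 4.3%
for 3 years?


Formula: PMT = PV * r / (1 - (1+r)^(-n))
Denominator: 1 - (1 + 0.043)^(-3) = 0.118653
Numerator: $223,450.00 * 0.043 = 9608.35
PMT = 9608.35 / 0.118653 = $80,978.77

$80,978.77


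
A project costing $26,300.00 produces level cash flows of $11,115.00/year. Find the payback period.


Formula: Payback = investment / annual cash flow
Substituting: Payback = $26,300.00 / $11,115.00
Payback = 2.3662 years

2.3662 years


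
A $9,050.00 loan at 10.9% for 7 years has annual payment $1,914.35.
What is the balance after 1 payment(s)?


Formula: Balance = PV*(1+r)^k - PMT*((1+r)^k - 1)/r
Growth: (1 + 0.109)^1 = 1.109
Accumulated factor: ((1+r)^k - 1)/r = 1.0
Balance = $9,050.00 * 1.109 - $1,914.35 * 1.0
Balance = $8,122.10

$8,122.10


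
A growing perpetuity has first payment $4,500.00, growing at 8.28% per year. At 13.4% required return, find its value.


Formula: PV = C / (r - g)
Spread: r - g = 0.134 - 0.0828 = 0.0512
Substituting: PV = $4,500.00 / 0.0512
PV = $87,890.63

$87,890.63


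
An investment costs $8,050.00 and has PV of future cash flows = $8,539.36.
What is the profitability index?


Formula: PI = PV(cash flows) / initial investment
Substituting: PI = $8,539.36 / $8,050.00
PI = 1.0608

1.0608


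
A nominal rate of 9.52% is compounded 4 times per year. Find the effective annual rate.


Formula: EAR = (1 + r/m)^m - 1
Period rate: r/m = 0.0952 / 4 = 0.0238
Compounding: (1 + 0.0238)^4 = 1.098653
EAR = 1.098653 - 1 = 0.098653

0.098653


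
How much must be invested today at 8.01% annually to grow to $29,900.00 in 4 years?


Formula: PV = FV / (1 + r)^n
Substituting: PV = $29,900.00 / (1 + 0.0801)^4
Discount factor: (1.0801)^4 = 1.360993
PV = $29,900.00 / 1.360993 = $21,969.25

$21,969.25


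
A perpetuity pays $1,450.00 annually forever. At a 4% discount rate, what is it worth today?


Formula: PV = C / r
Substituting: PV = $1,450.00 / 0.04
PV = $36,250.00

$36,250.00


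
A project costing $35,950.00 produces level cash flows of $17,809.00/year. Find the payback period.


Formula: Payback = investment / annual cash flow
Substituting: Payback = $35,950.00 / $17,809.00
Payback = 2.0186 years

2.0186 years


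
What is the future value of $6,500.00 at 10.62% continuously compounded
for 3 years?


Formula: FV = P * e^(r*t)
Exponent: r*t = 0.1062 * 3 = 0.3186
e^(0.3186) = 1.375201
FV = $6,500.00 * 1.375201 = $8,938.81

$8,938.81


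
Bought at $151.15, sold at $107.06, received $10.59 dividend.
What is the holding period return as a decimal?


Formula: HPR = (P1 - P0 + D) / P0
Gain: $107.06 - $151.15 + $10.59 = -$33.50
HPR = -$33.50 / $151.15 = -0.2216

-0.2216


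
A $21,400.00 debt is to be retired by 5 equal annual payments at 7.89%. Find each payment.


Formula: PMT = PV * r / (1 - (1+r)^(-n))
Denominator: 1 - (1 + 0.0789)^(-5) = 0.31594
Numerator: $21,400.00 * 0.0789 = 1688.46
PMT = 1688.46 / 0.31594 = $5,344.24

$5,344.24


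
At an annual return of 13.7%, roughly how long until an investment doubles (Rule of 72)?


Formula: Years ≈ 72 / r
Substituting: Years ≈ 72 / 13.7
Years ≈ 5.3

5.3 years


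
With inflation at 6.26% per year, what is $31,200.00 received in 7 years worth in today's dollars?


Formula: Real value = nominal / (1 + inflation)^years
Price level: (1 + 0.0626)^7 = 1.529638
Real value = $31,200.00 / 1.529638 = $20,396.98

$20,396.98


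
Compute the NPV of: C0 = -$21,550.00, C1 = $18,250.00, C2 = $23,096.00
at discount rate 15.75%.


Formula: NPV = C0 + C1/(1+r) + C2/(1+r)^2
Discount C1: $18,250.00 / (1 + 0.1575) = $15,766.74
Discount C2: $23,096.00 / (1 + 0.1575)^2 = $17,238.31
NPV = -$21,550.00 + $15,766.74 + $17,238.31 = $11,455.05

$11,455.05


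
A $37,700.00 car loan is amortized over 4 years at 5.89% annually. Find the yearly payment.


Formula: PMT = PV * r / (1 - (1+r)^(-n))
Denominator: 1 - (1 + 0.0589)^(-4) = 0.20461
Numerator: $37,700.00 * 0.0589 = 2220.53
PMT = 2220.53 / 0.20461 = $10,852.51

$10,852.51


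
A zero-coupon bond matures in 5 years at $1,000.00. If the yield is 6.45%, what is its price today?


Formula: Price = FV / (1 + r)^n
Substituting: Price = $1,000.00 / (1 + 0.0645)^5
Discount factor: (1.0645)^5 = 1.366874
Price = $1,000.00 / 1.366874 = $731.60

$731.60


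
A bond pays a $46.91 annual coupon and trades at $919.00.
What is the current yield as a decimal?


Formula: Current yield = annual coupon / price
Substituting: CY = $46.91 / $919.00
CY = 0.051045

0.051045


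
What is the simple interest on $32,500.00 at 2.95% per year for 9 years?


Formula: I = P * r * t
Substituting: I = $32,500.00 * 0.0295 * 9
Step: I = $32,500.00 * 0.2655
I = $8,628.75

$8,628.75


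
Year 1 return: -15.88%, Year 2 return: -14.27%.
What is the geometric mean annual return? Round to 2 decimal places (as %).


Formula: Geometric mean = ((1+r1)*(1+r2))^(1/2) - 1
Product: (1 + -0.1588) * (1 + -0.1427) = 0.8412 * 0.8573 = 0.721161
Square root: 0.721161^0.5 = 0.849212
Geometric mean = 0.849212 - 1 = -0.150788
As percentage: -15.08%

-15.08%


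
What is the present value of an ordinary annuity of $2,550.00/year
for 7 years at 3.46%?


Formula: PV = PMT * (1 - (1+r)^(-n)) / r
Discount factor: (1 + 0.0346)^(-7) = 0.788121
Bracket: 1 - 0.788121 = 0.211879
PV = $2,550.00 * 0.211879 / 0.0346 = $15,615.39

$15,615.39


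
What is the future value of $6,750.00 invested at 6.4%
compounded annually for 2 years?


Formula: FV = P * (1 + r)^n
Substituting: FV = $6,750.00 * (1 + 0.064)^2
Growth factor: (1.064)^2 = 1.132096
FV = $6,750.00 * 1.132096 = $7,641.65

$7,641.65


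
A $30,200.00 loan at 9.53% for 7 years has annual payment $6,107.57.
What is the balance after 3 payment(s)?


Formula: Balance = PV*(1+r)^k - PMT*((1+r)^k - 1)/r
Growth: (1 + 0.0953)^3 = 1.314012
Accumulated factor: ((1+r)^k - 1)/r = 3.294982
Balance = $30,200.00 * 1.314012 - $6,107.57 * 3.294982
Balance = $19,558.82

$19,558.82


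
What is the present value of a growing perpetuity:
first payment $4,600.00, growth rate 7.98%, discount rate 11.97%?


Formula: PV = C / (r - g)
Spread: r - g = 0.1197 - 0.0798 = 0.0399
Substituting: PV = $4,600.00 / 0.0399
PV = $115,288.22

$115,288.22


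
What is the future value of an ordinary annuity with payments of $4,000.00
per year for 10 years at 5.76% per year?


Formula: FV = PMT * ((1+r)^n - 1) / r
Growth factor: (1 + 0.0576)^10 = 1.750711
Numerator: 1.750711 - 1 = 0.750711
FV = $4,000.00 * 0.750711 / 0.0576 = $52,132.70

$52,132.70


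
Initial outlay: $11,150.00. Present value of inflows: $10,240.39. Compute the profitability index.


Formula: PI = PV(cash flows) / initial investment
Substituting: PI = $10,240.39 / $11,150.00
PI = 0.9184

0.9184


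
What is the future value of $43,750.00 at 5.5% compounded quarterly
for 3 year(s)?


Formula: FV = P * (1 + r/m)^(m*t)
Period rate: r/m = 0.055 / 4 = 0.01375
Total periods: m*t = 4 * 3 = 12
Growth factor: (1 + 0.01375)^12 = 1.178068
FV = $43,750.00 * 1.178068 = $51,540.48

$51,540.48


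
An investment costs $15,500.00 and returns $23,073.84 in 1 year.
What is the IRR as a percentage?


Formula: IRR = C1/C0 - 1
Substituting: IRR = $23,073.84 / $15,500.00 - 1
Ratio: 1.488635 - 1 = 0.488635
IRR = 48.8635%

48.8635%


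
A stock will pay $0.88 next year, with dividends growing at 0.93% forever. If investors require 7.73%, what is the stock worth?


Formula: P = D1 / (r - g)
Spread: r - g = 0.0773 - 0.0093 = 0.068
Substituting: P = $0.88 / 0.068
P = $12.94

$12.94


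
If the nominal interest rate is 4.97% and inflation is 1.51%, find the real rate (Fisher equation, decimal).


Formula: (1 + r_real) = (1 + r_nom) / (1 + inflation)
Substituting: (1 + r_real) = 1.0497 / 1.0151
(1 + r_real) = 1.034085
r_real = 1.034085 - 1 = 0.034085

0.034085


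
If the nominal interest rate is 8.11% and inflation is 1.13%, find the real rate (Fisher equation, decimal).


Formula: (1 + r_real) = (1 + r_nom) / (1 + inflation)
Substituting: (1 + r_real) = 1.0811 / 1.0113
(1 + r_real) = 1.06902
r_real = 1.06902 - 1 = 0.06902

0.06902


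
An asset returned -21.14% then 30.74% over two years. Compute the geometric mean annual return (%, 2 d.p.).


Formula: Geometric mean = ((1+r1)*(1+r2))^(1/2) - 1
Product: (1 + -0.2114) * (1 + 0.3074) = 0.7886 * 1.3074 = 1.031016
Square root: 1.031016^0.5 = 1.015389
Geometric mean = 1.015389 - 1 = 0.015389
As percentage: 1.54%

1.54%


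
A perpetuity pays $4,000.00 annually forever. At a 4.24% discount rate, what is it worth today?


Formula: PV = C / r
Substituting: PV = $4,000.00 / 0.0424
PV = $94,339.62

$94,339.62


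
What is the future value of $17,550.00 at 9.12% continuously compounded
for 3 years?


Formula: FV = P * e^(r*t)
Exponent: r*t = 0.0912 * 3 = 0.2736
e^(0.2736) = 1.314689
FV = $17,550.00 * 1.314689 = $23,072.79

$23,072.79


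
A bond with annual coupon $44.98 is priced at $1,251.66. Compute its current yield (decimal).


Formula: Current yield = annual coupon / price
Substituting: CY = $44.98 / $1,251.66
CY = 0.035936

0.035936


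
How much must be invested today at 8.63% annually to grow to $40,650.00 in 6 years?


Formula: PV = FV / (1 + r)^n
Substituting: PV = $40,650.00 / (1 + 0.0863)^6
Discount factor: (1.0863)^6 = 1.643231
PV = $40,650.00 / 1.643231 = $24,737.85

$24,737.85
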